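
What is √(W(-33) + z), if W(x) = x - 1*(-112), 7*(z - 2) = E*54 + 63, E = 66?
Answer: 3*√3262/7 ≈ 24.477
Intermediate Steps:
z = 3641/7 (z = 2 + (66*54 + 63)/7 = 2 + (3564 + 63)/7 = 2 + (⅐)*3627 = 2 + 3627/7 = 3641/7 ≈ 520.14)
W(x) = 112 + x (W(x) = x + 112 = 112 + x)
√(W(-33) + z) = √((112 - 33) + 3641/7) = √(79 + 3641/7) = √(4194/7) = 3*√3262/7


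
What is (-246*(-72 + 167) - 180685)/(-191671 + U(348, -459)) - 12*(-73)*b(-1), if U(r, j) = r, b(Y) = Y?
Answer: -167394893/191323 ≈ -874.93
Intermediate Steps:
(-246*(-72 + 167) - 180685)/(-191671 + U(348, -459)) - 12*(-73)*b(-1) = (-246*(-72 + 167) - 180685)/(-191671 + 348) - 12*(-73)*(-1) = (-246*95 - 180685)/(-191323) - (-876)*(-1) = (-23370 - 180685)*(-1/191323) - 1*876 = -204055*(-1/191323) - 876 = 204055/191323 - 876 = -167394893/191323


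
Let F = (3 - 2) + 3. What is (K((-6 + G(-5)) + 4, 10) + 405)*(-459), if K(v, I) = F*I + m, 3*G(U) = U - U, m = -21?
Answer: -194616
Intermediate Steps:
F = 4 (F = 1 + 3 = 4)
G(U) = 0 (G(U) = (U - U)/3 = (⅓)*0 = 0)
K(v, I) = -21 + 4*I (K(v, I) = 4*I - 21 = -21 + 4*I)
(K((-6 + G(-5)) + 4, 10) + 405)*(-459) = ((-21 + 4*10) + 405)*(-459) = ((-21 + 40) + 405)*(-459) = (19 + 405)*(-459) = 424*(-459) = -194616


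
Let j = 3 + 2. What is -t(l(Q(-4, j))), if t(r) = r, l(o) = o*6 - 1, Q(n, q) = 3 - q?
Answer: 13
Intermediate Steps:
j = 5
l(o) = -1 + 6*o (l(o) = 6*o - 1 = -1 + 6*o)
-t(l(Q(-4, j))) = -(-1 + 6*(3 - 1*5)) = -(-1 + 6*(3 - 5)) = -(-1 + 6*(-2)) = -(-1 - 12) = -1*(-13) = 13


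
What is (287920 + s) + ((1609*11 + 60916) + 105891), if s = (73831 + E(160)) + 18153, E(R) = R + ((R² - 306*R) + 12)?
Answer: 541222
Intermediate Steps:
E(R) = 12 + R² - 305*R (E(R) = R + (12 + R² - 306*R) = 12 + R² - 305*R)
s = 68796 (s = (73831 + (12 + 160² - 305*160)) + 18153 = (73831 + (12 + 25600 - 48800)) + 18153 = (73831 - 23188) + 18153 = 50643 + 18153 = 68796)
(287920 + s) + ((1609*11 + 60916) + 105891) = (287920 + 68796) + ((1609*11 + 60916) + 105891) = 356716 + ((17699 + 60916) + 105891) = 356716 + (78615 + 105891) = 356716 + 184506 = 541222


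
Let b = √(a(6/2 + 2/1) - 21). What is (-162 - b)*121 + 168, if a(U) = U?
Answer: -19434 - 484*I ≈ -19434.0 - 484.0*I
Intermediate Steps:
b = 4*I (b = √((6/2 + 2/1) - 21) = √((6*(½) + 2*1) - 21) = √((3 + 2) - 21) = √(5 - 21) = √(-16) = 4*I ≈ 4.0*I)
(-162 - b)*121 + 168 = (-162 - 4*I)*121 + 168 = (-19602 - 484*I) + 168 = -19434 - 484*I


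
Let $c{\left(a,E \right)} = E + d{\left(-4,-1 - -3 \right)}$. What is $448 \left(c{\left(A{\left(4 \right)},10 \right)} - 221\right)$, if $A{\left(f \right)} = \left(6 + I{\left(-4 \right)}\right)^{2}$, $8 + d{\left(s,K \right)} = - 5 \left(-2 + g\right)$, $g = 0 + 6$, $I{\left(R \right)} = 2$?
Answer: $-107072$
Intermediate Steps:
$g = 6$
$d{\left(s,K \right)} = -28$ ($d{\left(s,K \right)} = -8 - 5 \left(-2 + 6\right) = -8 - 20 = -28$)
$A{\left(f \right)} = 64$ ($A{\left(f \right)} = \left(6 + 2\right)^{2} = 8^{2} = 64$)
$c{\left(a,E \right)} = -28 + E$ ($c{\left(a,E \right)} = E - 28 = -28 + E$)
$448 \left(c{\left(A{\left(4 \right)},10 \right)} - 221\right) = 448 \left(\left(-28 + 10\right) - 221\right) = 448 \left(-18 - 221\right) = 448 \left(-239\right) = -107072$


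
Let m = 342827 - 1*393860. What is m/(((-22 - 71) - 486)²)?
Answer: -17011/111747 ≈ -0.15223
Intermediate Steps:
m = -51033 (m = 342827 - 393860 = -51033)
m/(((-22 - 71) - 486)²) = -51033/((-22 - 71) - 486)² = -51033/(-93 - 486)² = -51033/((-579)²) = -51033/335241 = -51033*1/335241 = -17011/111747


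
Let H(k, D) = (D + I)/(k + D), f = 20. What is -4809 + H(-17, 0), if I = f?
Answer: -81773/17 ≈ -4810.2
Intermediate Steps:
I = 20
H(k, D) = (20 + D)/(D + k) (H(k, D) = (D + 20)/(k + D) = (20 + D)/(D + k))
-4809 + H(-17, 0) = -4809 + (20 + 0)/(0 - 17) = -4809 + 20/(-17) = -4809 - 1/17*20 = -4809 - 20/17 = -81773/17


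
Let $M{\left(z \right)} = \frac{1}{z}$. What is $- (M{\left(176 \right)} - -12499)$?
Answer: $- \frac{2199825}{176} \approx -12499.0$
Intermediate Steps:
$- (M{\left(176 \right)} - -12499) = - (\frac{1}{176} - -12499) = - (\frac{1}{176} + 12499) = \left(-1\right) \frac{2199825}{176} = - \frac{2199825}{176}$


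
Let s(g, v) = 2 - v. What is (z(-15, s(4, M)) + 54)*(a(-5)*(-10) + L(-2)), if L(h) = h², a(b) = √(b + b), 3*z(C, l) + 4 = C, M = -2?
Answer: 572/3 - 1430*I*√10/3 ≈ 190.67 - 1507.4*I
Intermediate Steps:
z(C, l) = -4/3 + C/3
a(b) = √2*√b (a(b) = √(2*b) = √2*√b)
(z(-15, s(4, M)) + 54)*(a(-5)*(-10) + L(-2)) = ((-4/3 + (⅓)*(-15)) + 54)*((√2*√(-5))*(-10) + (-2)²) = ((-4/3 - 5) + 54)*((√2*(I*√5))*(-10) + 4) = (-19/3 + 54)*((I*√10)*(-10) + 4) = 143*(-10*I*√10 + 4)/3 = 143*(4 - 10*I*√10)/3 = 572/3 - 1430*I*√10/3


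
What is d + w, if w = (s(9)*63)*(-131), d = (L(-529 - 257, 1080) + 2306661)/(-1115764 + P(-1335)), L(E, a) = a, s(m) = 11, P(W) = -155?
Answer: -33769594106/371973 ≈ -90785.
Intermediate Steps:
d = -769247/371973 (d = (1080 + 2306661)/(-1115764 - 155) = 2307741/(-1115919) = 2307741*(-1/1115919) = -769247/371973 ≈ -2.0680)
w = -90783 (w = (11*63)*(-131) = 693*(-131) = -90783)
d + w = -769247/371973 - 90783 = -33769594106/371973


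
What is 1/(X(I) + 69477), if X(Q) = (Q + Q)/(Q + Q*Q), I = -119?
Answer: 59/4099142 ≈ 1.4393e-5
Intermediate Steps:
X(Q) = 2*Q/(Q + Q²) (X(Q) = (2*Q)/(Q + Q²) = 2*Q/(Q + Q²))
1/(X(I) + 69477) = 1/(2/(1 - 119) + 69477) = 1/(2/(-118) + 69477) = 1/(2*(-1/118) + 69477) = 1/(-1/59 + 69477) = 1/(4099142/59) = 59/4099142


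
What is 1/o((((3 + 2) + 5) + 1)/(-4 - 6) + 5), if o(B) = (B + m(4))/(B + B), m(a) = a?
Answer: 78/79 ≈ 0.98734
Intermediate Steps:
o(B) = (4 + B)/(2*B) (o(B) = (B + 4)/(B + B) = (4 + B)/((2*B)) = (4 + B)*(1/(2*B)) = (4 + B)/(2*B))
1/o((((3 + 2) + 5) + 1)/(-4 - 6) + 5) = 1/((4 + ((((3 + 2) + 5) + 1)/(-4 - 6) + 5))/(2*((((3 + 2) + 5) + 1)/(-4 - 6) + 5))) = 1/((4 + (((5 + 5) + 1)/(-10) + 5))/(2*(((5 + 5) + 1)/(-10) + 5))) = 1/((4 + ((10 + 1)*(-⅒) + 5))/(2*((10 + 1)*(-⅒) + 5))) = 1/((4 + (11*(-⅒) + 5))/(2*(11*(-⅒) + 5))) = 1/((4 + (-11/10 + 5))/(2*(-11/10 + 5))) = 1/((4 + 39/10)/(2*(39/10))) = 1/((½)*(10/39)*(79/10)) = 1/(79/78) = 78/79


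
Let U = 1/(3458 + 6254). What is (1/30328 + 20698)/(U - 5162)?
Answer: -762062939230/190055503313 ≈ -4.0097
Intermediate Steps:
U = 1/9712 ≈ 0.00010297
(1/30328 + 20698)/(U - 5162) = (1/30328 + 20698)/(1/9712 - 5162) = (1/30328 + 20698)/(-50133343/9712) = (627728945/30328)*(-9712/50133343) = -762062939230/190055503313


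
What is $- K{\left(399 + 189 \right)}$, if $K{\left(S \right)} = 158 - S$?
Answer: $430$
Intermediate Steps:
$- K{\left(399 + 189 \right)} = - (158 - \left(399 + 189\right)) = - (158 - 588) = \left(-1\right) \left(-430\right) = 430$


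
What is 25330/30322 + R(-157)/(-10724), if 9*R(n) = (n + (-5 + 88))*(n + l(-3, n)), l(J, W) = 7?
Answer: 87840670/121939923 ≈ 0.72036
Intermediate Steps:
R(n) = (7 + n)*(83 + n)/9 (R(n) = ((n + (-5 + 88))*(n + 7))/9 = ((n + 83)*(7 + n))/9 = ((83 + n)*(7 + n))/9 = ((7 + n)*(83 + n))/9 = (7 + n)*(83 + n)/9)
25330/30322 + R(-157)/(-10724) = 25330/30322 + (581/9 + 10*(-157) + (1/9)*(-157)**2)/(-10724) = 25330*(1/30322) + (581/9 - 1570 + (1/9)*24649)*(-1/10724) = 12665/15161 + (581/9 - 1570 + 24649/9)*(-1/10724) = 12665/15161 + (3700/3)*(-1/10724) = 12665/15161 - 925/8043 = 87840670/121939923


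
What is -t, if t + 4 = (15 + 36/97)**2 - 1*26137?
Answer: 243737588/9409 ≈ 25905.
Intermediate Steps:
t = -243737588/9409 (t = -4 + ((15 + 36/97)**2 - 1*26137) = -4 + ((15 + 36*(1/97))**2 - 26137) = -4 + ((15 + 36/97)**2 - 26137) = -4 + ((1491/97)**2 - 26137) = -4 + (2223081/9409 - 26137) = -4 - 243699952/9409 = -243737588/9409 ≈ -25905.)
-t = -1*(-243737588/9409) = 243737588/9409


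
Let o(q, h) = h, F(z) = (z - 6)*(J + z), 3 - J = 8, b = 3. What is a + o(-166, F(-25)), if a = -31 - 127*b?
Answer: 518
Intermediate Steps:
J = -5 (J = 3 - 1*8 = 3 - 8 = -5)
F(z) = (-6 + z)*(-5 + z) (F(z) = (z - 6)*(-5 + z) = (-6 + z)*(-5 + z))
a = -412 (a = -31 - 127*3 = -31 - 381 = -412)
a + o(-166, F(-25)) = -412 + (30 + (-25)**2 - 11*(-25)) = -412 + (30 + 625 + 275) = -412 + 930 = 518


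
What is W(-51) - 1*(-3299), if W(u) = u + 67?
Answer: 3315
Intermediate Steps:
W(u) = 67 + u
W(-51) - 1*(-3299) = (67 - 51) - 1*(-3299) = 16 + 3299 = 3315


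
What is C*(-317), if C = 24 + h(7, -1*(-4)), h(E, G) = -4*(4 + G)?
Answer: 2536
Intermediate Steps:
h(E, G) = -16 - 4*G
C = -8 (C = 24 + (-16 - (-4)*(-4)) = 24 + (-16 - 4*4) = 24 + (-16 - 16) = 24 - 32 = -8)
C*(-317) = -8*(-317) = 2536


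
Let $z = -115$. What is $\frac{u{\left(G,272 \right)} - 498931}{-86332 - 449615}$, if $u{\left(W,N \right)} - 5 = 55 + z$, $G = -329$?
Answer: $\frac{498986}{535947} \approx 0.93104$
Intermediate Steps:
$u{\left(W,N \right)} = -55$ ($u{\left(W,N \right)} = 5 + \left(55 - 115\right) = 5 - 60 = -55$)
$\frac{u{\left(G,272 \right)} - 498931}{-86332 - 449615} = \frac{-55 - 498931}{-86332 - 449615} = - \frac{498986}{-535947} = \left(-498986\right) \left(- \frac{1}{535947}\right) = \frac{498986}{535947}$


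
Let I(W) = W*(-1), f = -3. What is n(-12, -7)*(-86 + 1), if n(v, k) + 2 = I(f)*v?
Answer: 3230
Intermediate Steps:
I(W) = -W
n(v, k) = -2 + 3*v (n(v, k) = -2 + (-1*(-3))*v = -2 + 3*v)
n(-12, -7)*(-86 + 1) = (-2 + 3*(-12))*(-86 + 1) = (-2 - 36)*(-85) = -38*(-85) = 3230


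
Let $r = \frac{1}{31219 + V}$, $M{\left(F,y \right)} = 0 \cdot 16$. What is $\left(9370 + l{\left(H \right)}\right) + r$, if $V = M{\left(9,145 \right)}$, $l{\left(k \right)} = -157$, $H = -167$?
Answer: $\frac{287620648}{31219} \approx 9213.0$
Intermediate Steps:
$M{\left(F,y \right)} = 0$
$V = 0$
$r = \frac{1}{31219}$ ($r = \frac{1}{31219 + 0} = \frac{1}{31219} \approx 3.2032 \cdot 10^{-5}$)
$\left(9370 + l{\left(H \right)}\right) + r = \left(9370 - 157\right) + \frac{1}{31219} = 9213 + \frac{1}{31219} = \frac{287620648}{31219}$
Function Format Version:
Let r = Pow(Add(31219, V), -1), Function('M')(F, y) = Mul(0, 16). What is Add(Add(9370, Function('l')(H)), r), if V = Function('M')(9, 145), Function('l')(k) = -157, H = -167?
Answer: Rational(287620648, 31219) ≈ 9213.0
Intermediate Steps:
Function('M')(F, y) = 0
V = 0
r = Rational(1, 31219) (r = Pow(Add(31219, 0), -1) = Pow(31219, -1) = Rational(1, 31219) ≈ 3.2032e-5)
Add(Add(9370, Function('l')(H)), r) = Add(Add(9370, -157), Rational(1, 31219)) = Add(9213, Rational(1, 31219)) = Rational(287620648, 31219)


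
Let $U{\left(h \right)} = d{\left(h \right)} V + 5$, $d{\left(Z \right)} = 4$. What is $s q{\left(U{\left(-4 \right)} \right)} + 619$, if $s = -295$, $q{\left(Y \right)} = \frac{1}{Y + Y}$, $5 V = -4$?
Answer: $\frac{9667}{18} \approx 537.06$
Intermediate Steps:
$V = - \frac{4}{5}$ ($V = \frac{1}{5} \left(-4\right) = - \frac{4}{5} \approx -0.8$)
$U{\left(h \right)} = \frac{9}{5}$ ($U{\left(h \right)} = 4 \left(- \frac{4}{5}\right) + 5 = - \frac{16}{5} + 5 = \frac{9}{5}$)
$q{\left(Y \right)} = \frac{1}{2 Y}$
$s q{\left(U{\left(-4 \right)} \right)} + 619 = - 295 \frac{1}{2 \cdot \frac{9}{5}} + 619 = - 295 \cdot \frac{1}{2} \cdot \frac{5}{9} + 619 = \left(-295\right) \frac{5}{18} + 619 = - \frac{1475}{18} + 619 = \frac{9667}{18}$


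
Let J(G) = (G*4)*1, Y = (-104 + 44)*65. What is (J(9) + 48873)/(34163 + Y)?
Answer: 48909/30263 ≈ 1.6161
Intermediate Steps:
Y = -3900 (Y = -60*65 = -3900)
J(G) = 4*G (J(G) = (4*G)*1 = 4*G)
(J(9) + 48873)/(34163 + Y) = (4*9 + 48873)/(34163 - 3900) = (36 + 48873)/30263 = 48909*(1/30263) = 48909/30263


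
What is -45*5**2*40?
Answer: -45000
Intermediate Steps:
-45*5**2*40 = -45*25*40 = -1125*40 = -45000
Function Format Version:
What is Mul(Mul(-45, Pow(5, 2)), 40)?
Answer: -45000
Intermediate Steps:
Mul(Mul(-45, Pow(5, 2)), 40) = Mul(Mul(-45, 25), 40) = Mul(-1125, 40) = -45000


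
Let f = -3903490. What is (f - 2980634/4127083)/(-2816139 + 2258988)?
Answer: 5370010066768/766469473511 ≈ 7.0062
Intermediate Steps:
(f - 2980634/4127083)/(-2816139 + 2258988) = (-3903490 - 2980634/4127083)/(-2816139 + 2258988) = (-3903490 - 2980634*1/4127083)/(-557151) = (-3903490 - 2980634/4127083)*(-1/557151) = -16110030200304/4127083*(-1/557151) = 5370010066768/766469473511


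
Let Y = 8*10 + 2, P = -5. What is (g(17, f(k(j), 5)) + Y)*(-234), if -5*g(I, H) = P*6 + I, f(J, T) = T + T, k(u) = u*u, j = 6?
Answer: -98982/5 ≈ -19796.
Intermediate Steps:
k(u) = u²
f(J, T) = 2*T
g(I, H) = 6 - I/5 (g(I, H) = -(-5*6 + I)/5 = -(-30 + I)/5 = 6 - I/5)
Y = 82 (Y = 80 + 2 = 82)
(g(17, f(k(j), 5)) + Y)*(-234) = ((6 - ⅕*17) + 82)*(-234) = ((6 - 17/5) + 82)*(-234) = (13/5 + 82)*(-234) = (423/5)*(-234) = -98982/5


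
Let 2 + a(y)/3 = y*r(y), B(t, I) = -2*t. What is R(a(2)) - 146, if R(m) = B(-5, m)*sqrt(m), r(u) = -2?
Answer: -146 + 30*I*sqrt(2) ≈ -146.0 + 42.426*I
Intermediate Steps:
a(y) = -6 - 6*y (a(y) = -6 + 3*(y*(-2)) = -6 + 3*(-2*y) = -6 - 6*y)
R(m) = 10*sqrt(m) (R(m) = (-2*(-5))*sqrt(m) = 10*sqrt(m))
R(a(2)) - 146 = 10*sqrt(-6 - 6*2) - 146 = 10*sqrt(-6 - 12) - 146 = 10*sqrt(-18) - 146 = 10*(3*I*sqrt(2)) - 146 = 30*I*sqrt(2) - 146 = -146 + 30*I*sqrt(2)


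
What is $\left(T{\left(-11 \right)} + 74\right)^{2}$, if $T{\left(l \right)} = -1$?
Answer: $5329$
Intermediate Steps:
$\left(T{\left(-11 \right)} + 74\right)^{2} = \left(-1 + 74\right)^{2} = 73^{2} = 5329$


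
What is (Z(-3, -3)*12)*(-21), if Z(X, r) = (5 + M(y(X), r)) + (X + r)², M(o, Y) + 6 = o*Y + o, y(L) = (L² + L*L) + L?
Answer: -1260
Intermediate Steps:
y(L) = L + 2*L² (y(L) = (L² + L²) + L = 2*L² + L = L + 2*L²)
M(o, Y) = -6 + o + Y*o (M(o, Y) = -6 + (o*Y + o) = -6 + (Y*o + o) = -6 + (o + Y*o) = -6 + o + Y*o)
Z(X, r) = -1 + (X + r)² + X*(1 + 2*X) + X*r*(1 + 2*X) (Z(X, r) = (5 + (-6 + X*(1 + 2*X) + r*(X*(1 + 2*X)))) + (X + r)² = (5 + (-6 + X*(1 + 2*X) + X*r*(1 + 2*X))) + (X + r)² = (-1 + X*(1 + 2*X) + X*r*(1 + 2*X)) + (X + r)² = -1 + (X + r)² + X*(1 + 2*X) + X*r*(1 + 2*X))
(Z(-3, -3)*12)*(-21) = ((-1 + (-3 - 3)² - 3*(1 + 2*(-3)) - 3*(-3)*(1 + 2*(-3)))*12)*(-21) = ((-1 + (-6)² - 3*(1 - 6) - 3*(-3)*(1 - 6))*12)*(-21) = ((-1 + 36 - 3*(-5) - 3*(-3)*(-5))*12)*(-21) = ((-1 + 36 + 15 - 45)*12)*(-21) = (5*12)*(-21) = 60*(-21) = -1260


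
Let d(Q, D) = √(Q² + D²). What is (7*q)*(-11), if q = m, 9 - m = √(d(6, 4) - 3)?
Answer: -693 + 77*√(-3 + 2*√13) ≈ -534.99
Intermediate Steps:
d(Q, D) = √(D² + Q²)
m = 9 - √(-3 + 2*√13) (m = 9 - √(√(4² + 6²) - 3) = 9 - √(√(16 + 36) - 3) = 9 - √(√52 - 3) = 9 - √(2*√13 - 3) = 9 - √(-3 + 2*√13) ≈ 6.9479)
q = 9 - √(-3 + 2*√13) ≈ 6.9479
(7*q)*(-11) = (7*(9 - √(-3 + 2*√13)))*(-11) = (63 - 7*√(-3 + 2*√13))*(-11) = -693 + 77*√(-3 + 2*√13)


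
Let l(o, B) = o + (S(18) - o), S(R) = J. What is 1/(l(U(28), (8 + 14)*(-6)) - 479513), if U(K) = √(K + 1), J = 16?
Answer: -1/479497 ≈ -2.0855e-6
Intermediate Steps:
S(R) = 16
U(K) = √(1 + K)
l(o, B) = 16 (l(o, B) = o + (16 - o) = 16)
1/(l(U(28), (8 + 14)*(-6)) - 479513) = 1/(16 - 479513) = 1/(-479497) = -1/479497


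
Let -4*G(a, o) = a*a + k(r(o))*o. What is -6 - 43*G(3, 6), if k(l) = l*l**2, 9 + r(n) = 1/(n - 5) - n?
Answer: -707589/4 ≈ -1.7690e+5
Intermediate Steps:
r(n) = -9 + 1/(-5 + n) - n (r(n) = -9 + (1/(n - 5) - n) = -9 + (1/(-5 + n) - n) = -9 + 1/(-5 + n) - n)
k(l) = l**3
G(a, o) = -a**2/4 - o*(46 - o**2 - 4*o)**3/(4*(-5 + o)**3) (G(a, o) = -(a*a + ((46 - o**2 - 4*o)/(-5 + o))**3*o)/4 = -(a**2 + ((46 - o**2 - 4*o)**3/(-5 + o)**3)*o)/4 = -(a**2 + o*(46 - o**2 - 4*o)**3/(-5 + o)**3)/4 = -a**2/4 - o*(46 - o**2 - 4*o)**3/(4*(-5 + o)**3))
-6 - 43*G(3, 6) = -6 - 43*(-1/4*3**2 + (1/4)*6*(-46 + 6**2 + 4*6)**3/(-5 + 6)**3) = -6 - 43*(-1/4*9 + (1/4)*6*(-46 + 36 + 24)**3/1**3) = -6 - 43*(-9/4 + (1/4)*6*1*14**3) = -6 - 43*(-9/4 + (1/4)*6*1*2744) = -6 - 43*(-9/4 + 4116) = -6 - 43*16455/4 = -6 - 707565/4 = -707589/4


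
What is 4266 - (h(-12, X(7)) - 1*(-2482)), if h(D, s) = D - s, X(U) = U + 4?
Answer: 1807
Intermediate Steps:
X(U) = 4 + U
4266 - (h(-12, X(7)) - 1*(-2482)) = 4266 - ((-12 - (4 + 7)) - 1*(-2482)) = 4266 - ((-12 - 1*11) + 2482) = 4266 - ((-12 - 11) + 2482) = 4266 - (-23 + 2482) = 4266 - 1*2459 = 4266 - 2459 = 1807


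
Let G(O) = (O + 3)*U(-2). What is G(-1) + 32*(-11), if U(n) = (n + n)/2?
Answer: -356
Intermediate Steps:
U(n) = n (U(n) = (2*n)*(½) = n)
G(O) = -6 - 2*O (G(O) = (O + 3)*(-2) = (3 + O)*(-2) = -6 - 2*O)
G(-1) + 32*(-11) = (-6 - 2*(-1)) + 32*(-11) = (-6 + 2) - 352 = -4 - 352 = -356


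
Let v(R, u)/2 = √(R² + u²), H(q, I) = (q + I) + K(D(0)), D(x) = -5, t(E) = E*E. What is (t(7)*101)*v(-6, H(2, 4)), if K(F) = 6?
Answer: 59388*√5 ≈ 1.3280e+5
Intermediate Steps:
t(E) = E²
H(q, I) = 6 + I + q (H(q, I) = (q + I) + 6 = (I + q) + 6 = 6 + I + q)
v(R, u) = 2*√(R² + u²)
(t(7)*101)*v(-6, H(2, 4)) = (7²*101)*(2*√((-6)² + (6 + 4 + 2)²)) = (49*101)*(2*√(36 + 12²)) = 4949*(2*√(36 + 144)) = 4949*(2*√180) = 4949*(2*(6*√5)) = 4949*(12*√5) = 59388*√5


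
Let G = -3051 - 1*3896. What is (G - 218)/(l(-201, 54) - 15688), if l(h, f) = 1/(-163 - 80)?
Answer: 348219/762437 ≈ 0.45672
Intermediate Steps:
l(h, f) = -1/243 (l(h, f) = 1/(-243) = -1/243)
G = -6947 (G = -3051 - 3896 = -6947)
(G - 218)/(l(-201, 54) - 15688) = (-6947 - 218)/(-1/243 - 15688) = -7165/(-3812185/243) = -7165*(-243/3812185) = 348219/762437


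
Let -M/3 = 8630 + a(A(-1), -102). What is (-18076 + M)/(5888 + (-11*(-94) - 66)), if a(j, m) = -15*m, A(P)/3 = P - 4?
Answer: -12139/1714 ≈ -7.0823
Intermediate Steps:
A(P) = -12 + 3*P (A(P) = 3*(P - 4) = 3*(-4 + P) = -12 + 3*P)
M = -30480 (M = -3*(8630 - 15*(-102)) = -3*(8630 + 1530) = -3*10160 = -30480)
(-18076 + M)/(5888 + (-11*(-94) - 66)) = (-18076 - 30480)/(5888 + (-11*(-94) - 66)) = -48556/(5888 + (1034 - 66)) = -48556/(5888 + 968) = -48556/6856 = -48556*1/6856 = -12139/1714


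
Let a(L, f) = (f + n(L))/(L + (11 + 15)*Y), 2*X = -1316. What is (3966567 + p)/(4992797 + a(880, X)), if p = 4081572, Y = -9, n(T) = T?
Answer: 2599548897/1612673542 ≈ 1.6119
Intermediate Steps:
X = -658 (X = (½)*(-1316) = -658)
a(L, f) = (L + f)/(-234 + L) (a(L, f) = (f + L)/(L + (11 + 15)*(-9)) = (L + f)/(L + 26*(-9)) = (L + f)/(L - 234) = (L + f)/(-234 + L))
(3966567 + p)/(4992797 + a(880, X)) = (3966567 + 4081572)/(4992797 + (880 - 658)/(-234 + 880)) = 8048139/(4992797 + 222/646) = 8048139/(4992797 + (1/646)*222) = 8048139/(4992797 + 111/323) = 8048139/(1612673542/323) = 8048139*(323/1612673542) = 2599548897/1612673542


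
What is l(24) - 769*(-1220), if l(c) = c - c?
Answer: 938180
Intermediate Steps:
l(c) = 0
l(24) - 769*(-1220) = 0 - 769*(-1220) = 0 + 938180 = 938180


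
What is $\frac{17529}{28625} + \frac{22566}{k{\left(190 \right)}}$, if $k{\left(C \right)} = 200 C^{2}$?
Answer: $\frac{508821327}{826690000} \approx 0.61549$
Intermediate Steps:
$\frac{17529}{28625} + \frac{22566}{k{\left(190 \right)}} = \frac{17529}{28625} + \frac{22566}{200 \cdot 190^{2}} = 17529 \cdot \frac{1}{28625} + \frac{22566}{200 \cdot 36100} = \frac{17529}{28625} + \frac{22566}{7220000} = \frac{17529}{28625} + 22566 \cdot \frac{1}{7220000} = \frac{17529}{28625} + \frac{11283}{3610000} = \frac{508821327}{826690000}$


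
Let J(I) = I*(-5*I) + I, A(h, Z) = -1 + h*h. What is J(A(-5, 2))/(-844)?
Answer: 714/211 ≈ 3.3839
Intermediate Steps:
A(h, Z) = -1 + h**2
J(I) = I - 5*I**2 (J(I) = -5*I**2 + I = I - 5*I**2)
J(A(-5, 2))/(-844) = ((-1 + (-5)**2)*(1 - 5*(-1 + (-5)**2)))/(-844) = ((-1 + 25)*(1 - 5*(-1 + 25)))*(-1/844) = (24*(1 - 5*24))*(-1/844) = (24*(1 - 120))*(-1/844) = (24*(-119))*(-1/844) = -2856*(-1/844) = 714/211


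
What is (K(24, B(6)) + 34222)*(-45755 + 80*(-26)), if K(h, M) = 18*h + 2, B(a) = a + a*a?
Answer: -1657769760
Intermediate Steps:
B(a) = a + a**2
K(h, M) = 2 + 18*h
(K(24, B(6)) + 34222)*(-45755 + 80*(-26)) = ((2 + 18*24) + 34222)*(-45755 + 80*(-26)) = ((2 + 432) + 34222)*(-45755 - 2080) = (434 + 34222)*(-47835) = 34656*(-47835) = -1657769760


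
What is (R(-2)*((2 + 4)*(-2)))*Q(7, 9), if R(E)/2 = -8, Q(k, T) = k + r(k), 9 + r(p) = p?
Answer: 960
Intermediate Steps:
r(p) = -9 + p
Q(k, T) = -9 + 2*k (Q(k, T) = k + (-9 + k) = -9 + 2*k)
R(E) = -16 (R(E) = 2*(-8) = -16)
(R(-2)*((2 + 4)*(-2)))*Q(7, 9) = (-16*(2 + 4)*(-2))*(-9 + 2*7) = (-96*(-2))*(-9 + 14) = -16*(-12)*5 = 192*5 = 960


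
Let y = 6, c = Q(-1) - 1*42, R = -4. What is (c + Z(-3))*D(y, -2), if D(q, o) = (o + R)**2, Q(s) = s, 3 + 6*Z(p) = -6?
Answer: -1602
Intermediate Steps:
Z(p) = -3/2 (Z(p) = -1/2 + (1/6)*(-6) = -1/2 - 1 = -3/2)
c = -43 (c = -1 - 1*42 = -1 - 42 = -43)
D(q, o) = (-4 + o)**2 (D(q, o) = (o - 4)**2 = (-4 + o)**2)
(c + Z(-3))*D(y, -2) = (-43 - 3/2)*(-4 - 2)**2 = -89/2*(-6)**2 = -89/2*36 = -1602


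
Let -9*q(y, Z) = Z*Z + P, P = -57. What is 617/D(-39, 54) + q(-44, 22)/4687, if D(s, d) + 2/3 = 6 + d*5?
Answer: 77728031/34843158 ≈ 2.2308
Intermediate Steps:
D(s, d) = 16/3 + 5*d (D(s, d) = -⅔ + (6 + d*5) = -⅔ + (6 + 5*d) = 16/3 + 5*d)
q(y, Z) = 19/3 - Z²/9 (q(y, Z) = -(Z*Z - 57)/9 = -(Z² - 57)/9 = -(-57 + Z²)/9 = 19/3 - Z²/9)
617/D(-39, 54) + q(-44, 22)/4687 = 617/(16/3 + 5*54) + (19/3 - ⅑*22²)/4687 = 617/(16/3 + 270) + (19/3 - ⅑*484)*(1/4687) = 617/(826/3) + (19/3 - 484/9)*(1/4687) = 617*(3/826) - 427/9*1/4687 = 1851/826 - 427/42183 = 77728031/34843158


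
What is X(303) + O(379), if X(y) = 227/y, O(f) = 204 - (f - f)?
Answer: 62039/303 ≈ 204.75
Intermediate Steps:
O(f) = 204 (O(f) = 204 - 1*0 = 204 + 0 = 204)
X(303) + O(379) = 227/303 + 204 = 62039/303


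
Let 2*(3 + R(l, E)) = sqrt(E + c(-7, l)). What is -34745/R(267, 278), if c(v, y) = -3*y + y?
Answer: 104235/73 + 277960*I/73 ≈ 1427.9 + 3807.7*I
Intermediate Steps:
c(v, y) = -2*y
R(l, E) = -3 + sqrt(E - 2*l)/2
-34745/R(267, 278) = -34745/(-3 + sqrt(278 - 2*267)/2) = -34745/(-3 + sqrt(278 - 534)/2) = -34745/(-3 + sqrt(-256)/2) = -34745/(-3 + (16*I)/2) = -34745*(-3 - 8*I)/73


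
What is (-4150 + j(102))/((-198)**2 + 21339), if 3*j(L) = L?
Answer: -196/2883 ≈ -0.067985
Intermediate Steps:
j(L) = L/3
(-4150 + j(102))/((-198)**2 + 21339) = (-4150 + (1/3)*102)/((-198)**2 + 21339) = (-4150 + 34)/(39204 + 21339) = -4116/60543 = -4116*1/60543 = -196/2883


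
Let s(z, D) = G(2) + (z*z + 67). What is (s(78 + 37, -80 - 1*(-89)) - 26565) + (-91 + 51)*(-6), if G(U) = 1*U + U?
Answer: -13029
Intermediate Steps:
G(U) = 2*U (G(U) = U + U = 2*U)
s(z, D) = 71 + z² (s(z, D) = 2*2 + (z*z + 67) = 4 + (z² + 67) = 4 + (67 + z²) = 71 + z²)
(s(78 + 37, -80 - 1*(-89)) - 26565) + (-91 + 51)*(-6) = ((71 + (78 + 37)²) - 26565) + (-91 + 51)*(-6) = ((71 + 115²) - 26565) - 40*(-6) = ((71 + 13225) - 26565) + 240 = (13296 - 26565) + 240 = -13269 + 240 = -13029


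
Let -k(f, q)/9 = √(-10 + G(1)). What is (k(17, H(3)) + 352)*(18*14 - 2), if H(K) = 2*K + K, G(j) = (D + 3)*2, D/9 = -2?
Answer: 88000 - 4500*I*√10 ≈ 88000.0 - 14230.0*I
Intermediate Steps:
D = -18 (D = 9*(-2) = -18)
G(j) = -30 (G(j) = (-18 + 3)*2 = -15*2 = -30)
H(K) = 3*K
k(f, q) = -18*I*√10 (k(f, q) = -9*√(-10 - 30) = -18*I*√10)
(k(17, H(3)) + 352)*(18*14 - 2) = (-18*I*√10 + 352)*(18*14 - 2) = (352 - 18*I*√10)*(252 - 2) = (352 - 18*I*√10)*250 = 88000 - 4500*I*√10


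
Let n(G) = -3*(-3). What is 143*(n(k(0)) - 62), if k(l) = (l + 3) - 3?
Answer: -7579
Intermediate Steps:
k(l) = l (k(l) = (3 + l) - 3 = l)
n(G) = 9
143*(n(k(0)) - 62) = 143*(9 - 62) = 143*(-53) = -7579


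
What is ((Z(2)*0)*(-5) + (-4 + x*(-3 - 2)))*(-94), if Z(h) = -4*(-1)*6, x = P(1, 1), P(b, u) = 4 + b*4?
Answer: 4136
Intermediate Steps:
P(b, u) = 4 + 4*b
x = 8 (x = 4 + 4*1 = 4 + 4 = 8)
Z(h) = 24 (Z(h) = 4*6 = 24)
((Z(2)*0)*(-5) + (-4 + x*(-3 - 2)))*(-94) = ((24*0)*(-5) + (-4 + 8*(-3 - 2)))*(-94) = (0*(-5) + (-4 + 8*(-5)))*(-94) = (0 + (-4 - 40))*(-94) = (0 - 44)*(-94) = -44*(-94) = 4136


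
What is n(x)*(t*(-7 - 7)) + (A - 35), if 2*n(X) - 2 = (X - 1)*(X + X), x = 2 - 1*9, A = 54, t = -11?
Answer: 8797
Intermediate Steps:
x = -7 (x = 2 - 9 = -7)
n(X) = 1 + X*(-1 + X) (n(X) = 1 + ((X - 1)*(X + X))/2 = 1 + ((-1 + X)*(2*X))/2 = 1 + (2*X*(-1 + X))/2 = 1 + X*(-1 + X))
n(x)*(t*(-7 - 7)) + (A - 35) = (1 + (-7)² - 1*(-7))*(-11*(-7 - 7)) + (54 - 35) = (1 + 49 + 7)*(-11*(-14)) + 19 = 57*154 + 19 = 8778 + 19 = 8797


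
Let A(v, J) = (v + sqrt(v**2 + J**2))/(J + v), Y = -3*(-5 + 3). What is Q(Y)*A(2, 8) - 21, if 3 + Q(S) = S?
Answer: -102/5 + 3*sqrt(17)/5 ≈ -17.926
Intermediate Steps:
Y = 6 (Y = -3*(-2) = 6)
Q(S) = -3 + S
A(v, J) = (v + sqrt(J**2 + v**2))/(J + v)
Q(Y)*A(2, 8) - 21 = (-3 + 6)*((2 + sqrt(8**2 + 2**2))/(8 + 2)) - 21 = 3*((2 + sqrt(64 + 4))/10) - 21 = 3*((2 + sqrt(68))/10) - 21 = 3*((2 + 2*sqrt(17))/10) - 21 = 3*(1/5 + sqrt(17)/5) - 21 = (3/5 + 3*sqrt(17)/5) - 21 = -102/5 + 3*sqrt(17)/5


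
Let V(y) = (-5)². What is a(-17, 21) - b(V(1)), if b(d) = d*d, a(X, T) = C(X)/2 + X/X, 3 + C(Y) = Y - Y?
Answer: -1251/2 ≈ -625.50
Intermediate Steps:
C(Y) = -3 (C(Y) = -3 + (Y - Y) = -3 + 0 = -3)
a(X, T) = -½ (a(X, T) = -3/2 + X/X = -3*½ + 1 = -3/2 + 1 = -½)
V(y) = 25
b(d) = d²
a(-17, 21) - b(V(1)) = -½ - 1*25² = -½ - 1*625 = -½ - 625 = -1251/2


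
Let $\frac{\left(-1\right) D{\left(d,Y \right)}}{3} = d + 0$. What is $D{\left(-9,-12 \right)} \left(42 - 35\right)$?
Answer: $189$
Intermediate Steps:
$D{\left(d,Y \right)} = - 3 d$ ($D{\left(d,Y \right)} = - 3 \left(d + 0\right) = - 3 d$)
$D{\left(-9,-12 \right)} \left(42 - 35\right) = \left(-3\right) \left(-9\right) \left(42 - 35\right) = 27 \cdot 7 = 189$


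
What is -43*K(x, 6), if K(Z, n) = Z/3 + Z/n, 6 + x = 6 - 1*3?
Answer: 129/2 ≈ 64.500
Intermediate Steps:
x = -3 (x = -6 + (6 - 1*3) = -6 + (6 - 3) = -6 + 3 = -3)
K(Z, n) = Z/3 + Z/n (K(Z, n) = Z*(⅓) + Z/n = Z/3 + Z/n)
-43*K(x, 6) = -43*((⅓)*(-3) - 3/6) = -43*(-1 - 3*⅙) = -43*(-1 - ½) = -43*(-3/2) = 129/2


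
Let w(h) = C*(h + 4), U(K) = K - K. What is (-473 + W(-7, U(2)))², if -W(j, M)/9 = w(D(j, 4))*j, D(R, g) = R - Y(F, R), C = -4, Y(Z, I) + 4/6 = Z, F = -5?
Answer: 1311025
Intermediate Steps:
Y(Z, I) = -⅔ + Z
D(R, g) = 17/3 + R (D(R, g) = R - (-⅔ - 5) = R - 1*(-17/3) = R + 17/3 = 17/3 + R)
U(K) = 0
w(h) = -16 - 4*h (w(h) = -4*(h + 4) = -4*(4 + h) = -16 - 4*h)
W(j, M) = -9*j*(-116/3 - 4*j) (W(j, M) = -9*(-16 - 4*(17/3 + j))*j = -9*(-16 + (-68/3 - 4*j))*j = -9*(-116/3 - 4*j)*j = -9*j*(-116/3 - 4*j))
(-473 + W(-7, U(2)))² = (-473 + 12*(-7)*(29 + 3*(-7)))² = (-473 + 12*(-7)*(29 - 21))² = (-473 + 12*(-7)*8)² = (-473 - 672)² = (-1145)² = 1311025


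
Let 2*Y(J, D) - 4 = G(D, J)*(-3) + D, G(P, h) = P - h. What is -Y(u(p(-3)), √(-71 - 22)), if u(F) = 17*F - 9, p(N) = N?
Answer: 88 + I*√93 ≈ 88.0 + 9.6436*I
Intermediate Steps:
u(F) = -9 + 17*F
Y(J, D) = 2 - D + 3*J/2 (Y(J, D) = 2 + ((D - J)*(-3) + D)/2 = 2 + ((-3*D + 3*J) + D)/2 = 2 + (-2*D + 3*J)/2 = 2 + (-D + 3*J/2) = 2 - D + 3*J/2)
-Y(u(p(-3)), √(-71 - 22)) = -(2 - √(-71 - 22) + 3*(-9 + 17*(-3))/2) = -(2 - √(-93) + 3*(-9 - 51)/2) = -(2 - I*√93 + (3/2)*(-60)) = -(2 - I*√93 - 90) = -(-88 - I*√93) = 88 + I*√93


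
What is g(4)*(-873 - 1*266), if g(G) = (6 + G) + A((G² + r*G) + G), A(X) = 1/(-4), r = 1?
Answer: -44421/4 ≈ -11105.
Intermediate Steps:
A(X) = -¼
g(G) = 23/4 + G (g(G) = (6 + G) - ¼ = 23/4 + G)
g(4)*(-873 - 1*266) = (23/4 + 4)*(-873 - 1*266) = 39*(-873 - 266)/4 = (39/4)*(-1139) = -44421/4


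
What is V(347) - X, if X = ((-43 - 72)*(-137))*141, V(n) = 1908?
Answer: -2219547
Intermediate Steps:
X = 2221455 (X = -115*(-137)*141 = 15755*141 = 2221455)
V(347) - X = 1908 - 1*2221455 = 1908 - 2221455 = -2219547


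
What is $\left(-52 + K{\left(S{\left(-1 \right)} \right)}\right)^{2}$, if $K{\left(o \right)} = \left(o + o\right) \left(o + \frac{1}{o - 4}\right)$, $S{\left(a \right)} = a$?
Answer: $\frac{61504}{25} \approx 2460.2$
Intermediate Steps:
$K{\left(o \right)} = 2 o \left(o + \frac{1}{-4 + o}\right)$
$\left(-52 + K{\left(S{\left(-1 \right)} \right)}\right)^{2} = \left(-52 + 2 \left(-1\right) \frac{1}{-4 - 1} \left(1 + \left(-1\right)^{2} - -4\right)\right)^{2} = \left(-52 + 2 \left(-1\right) \frac{1}{-5} \left(1 + 1 + 4\right)\right)^{2} = \left(-52 + 2 \left(-1\right) \left(- \frac{1}{5}\right) 6\right)^{2} = \left(-52 + \frac{12}{5}\right)^{2} = \left(- \frac{248}{5}\right)^{2} = \frac{61504}{25}$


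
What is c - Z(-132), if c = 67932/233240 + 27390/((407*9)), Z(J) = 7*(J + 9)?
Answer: 330766319/380730 ≈ 868.77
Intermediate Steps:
Z(J) = 63 + 7*J (Z(J) = 7*(9 + J) = 63 + 7*J)
c = 2957789/380730 (c = 67932*(1/233240) + 27390/3663 = 999/3430 + 27390*(1/3663) = 999/3430 + 830/111 = 2957789/380730 ≈ 7.7687)
c - Z(-132) = 2957789/380730 - (63 + 7*(-132)) = 2957789/380730 - (63 - 924) = 2957789/380730 - 1*(-861) = 2957789/380730 + 861 = 330766319/380730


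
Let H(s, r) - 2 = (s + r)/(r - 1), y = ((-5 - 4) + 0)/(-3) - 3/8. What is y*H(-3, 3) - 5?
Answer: 1/4 ≈ 0.25000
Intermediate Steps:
y = 21/8 (y = (-9 + 0)*(-1/3) - 3*1/8 = -9*(-1/3) - 3/8 = 3 - 3/8 = 21/8 ≈ 2.6250)
H(s, r) = 2 + (r + s)/(-1 + r) (H(s, r) = 2 + (s + r)/(r - 1) = 2 + (r + s)/(-1 + r))
y*H(-3, 3) - 5 = 21*((-2 - 3 + 3*3)/(-1 + 3))/8 - 5 = 21*((-2 - 3 + 9)/2)/8 - 5 = 21*((1/2)*4)/8 - 5 = (21/8)*2 - 5 = 21/4 - 5 = 1/4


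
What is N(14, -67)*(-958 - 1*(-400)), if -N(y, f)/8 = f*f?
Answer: 20038896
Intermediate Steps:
N(y, f) = -8*f² (N(y, f) = -8*f*f = -8*f²)
N(14, -67)*(-958 - 1*(-400)) = (-8*(-67)²)*(-958 - 1*(-400)) = (-8*4489)*(-958 + 400) = -35912*(-558) = 20038896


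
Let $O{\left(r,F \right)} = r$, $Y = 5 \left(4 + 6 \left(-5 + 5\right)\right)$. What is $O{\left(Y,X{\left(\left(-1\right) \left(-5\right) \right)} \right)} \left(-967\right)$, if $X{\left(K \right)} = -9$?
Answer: $-19340$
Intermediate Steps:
$Y = 20$ ($Y = 5 \left(4 + 6 \cdot 0\right) = 5 \left(4 + 0\right) = 5 \cdot 4 = 20$)
$O{\left(Y,X{\left(\left(-1\right) \left(-5\right) \right)} \right)} \left(-967\right) = 20 \left(-967\right) = -19340$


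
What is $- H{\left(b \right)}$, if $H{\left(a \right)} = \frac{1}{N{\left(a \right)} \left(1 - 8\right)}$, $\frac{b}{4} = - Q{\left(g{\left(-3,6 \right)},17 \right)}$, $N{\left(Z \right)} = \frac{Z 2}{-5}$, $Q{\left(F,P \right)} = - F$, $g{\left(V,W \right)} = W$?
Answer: $- \frac{5}{336} \approx -0.014881$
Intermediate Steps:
$N{\left(Z \right)} = - \frac{2 Z}{5}$ ($N{\left(Z \right)} = 2 Z \left(- \frac{1}{5}\right) = - \frac{2 Z}{5}$)
$b = 24$ ($b = 4 \left(- \left(-1\right) 6\right) = 4 \left(\left(-1\right) \left(-6\right)\right) = 4 \cdot 6 = 24$)
$H{\left(a \right)} = \frac{5}{14 a}$ ($H{\left(a \right)} = \frac{1}{- \frac{2 a}{5} \left(1 - 8\right)} = \frac{1}{- \frac{2 a}{5} \left(-7\right)} = \frac{1}{\frac{14}{5} a} = \frac{5}{14 a}$)
$- H{\left(b \right)} = - \frac{5}{14 \cdot 24} = \left(-1\right) \frac{5}{336} = - \frac{5}{336}$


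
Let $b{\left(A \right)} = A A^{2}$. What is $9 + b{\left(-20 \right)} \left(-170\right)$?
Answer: $1360009$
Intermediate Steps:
$b{\left(A \right)} = A^{3}$
$9 + b{\left(-20 \right)} \left(-170\right) = 9 + \left(-20\right)^{3} \left(-170\right) = 9 - -1360000 = 9 + 1360000 = 1360009$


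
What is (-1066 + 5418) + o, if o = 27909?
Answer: 32261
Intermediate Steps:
(-1066 + 5418) + o = (-1066 + 5418) + 27909 = 4352 + 27909 = 32261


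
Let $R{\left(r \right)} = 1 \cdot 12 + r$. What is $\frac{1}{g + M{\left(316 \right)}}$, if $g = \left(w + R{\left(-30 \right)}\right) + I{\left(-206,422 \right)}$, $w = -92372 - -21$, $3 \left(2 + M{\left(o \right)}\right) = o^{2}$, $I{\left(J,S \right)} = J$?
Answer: $- \frac{3}{177875} \approx -1.6866 \cdot 10^{-5}$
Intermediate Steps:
$M{\left(o \right)} = -2 + \frac{o^{2}}{3}$
$R{\left(r \right)} = 12 + r$
$w = -92351$ ($w = -92372 + 21 = -92351$)
$g = -92575$ ($g = \left(-92351 + \left(12 - 30\right)\right) - 206 = \left(-92351 - 18\right) - 206 = -92369 - 206 = -92575$)
$\frac{1}{g + M{\left(316 \right)}} = \frac{1}{-92575 - \left(2 - \frac{316^{2}}{3}\right)} = \frac{1}{-92575 + \left(-2 + \frac{1}{3} \cdot 99856\right)} = \frac{1}{-92575 + \left(-2 + \frac{99856}{3}\right)} = \frac{1}{-92575 + \frac{99850}{3}} = \frac{1}{- \frac{177875}{3}} = - \frac{3}{177875}$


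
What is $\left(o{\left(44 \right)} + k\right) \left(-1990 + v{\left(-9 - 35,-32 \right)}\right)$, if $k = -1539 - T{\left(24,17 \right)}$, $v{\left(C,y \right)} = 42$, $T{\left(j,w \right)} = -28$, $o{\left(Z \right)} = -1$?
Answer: $2945376$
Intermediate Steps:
$k = -1511$ ($k = -1539 - -28 = -1539 + 28 = -1511$)
$\left(o{\left(44 \right)} + k\right) \left(-1990 + v{\left(-9 - 35,-32 \right)}\right) = \left(-1 - 1511\right) \left(-1990 + 42\right) = \left(-1512\right) \left(-1948\right) = 2945376$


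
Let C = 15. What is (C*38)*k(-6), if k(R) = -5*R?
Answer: 17100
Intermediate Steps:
(C*38)*k(-6) = (15*38)*(-5*(-6)) = 570*30 = 17100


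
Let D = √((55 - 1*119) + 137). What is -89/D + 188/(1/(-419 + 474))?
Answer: 10340 - 89*√73/73 ≈ 10330.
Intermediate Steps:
D = √73 (D = √((55 - 119) + 137) = √(-64 + 137) = √73 ≈ 8.5440)
-89/D + 188/(1/(-419 + 474)) = -89*√73/73 + 188/(1/(-419 + 474)) = -89*√73/73 + 188/(1/55) = -89*√73/73 + 188*55 = -89*√73/73 + 10340 = 10340 - 89*√73/73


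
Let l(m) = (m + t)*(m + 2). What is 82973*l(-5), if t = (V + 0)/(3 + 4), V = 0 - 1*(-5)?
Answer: 7467570/7 ≈ 1.0668e+6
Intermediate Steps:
V = 5 (V = 0 + 5 = 5)
t = 5/7 (t = (5 + 0)/(3 + 4) = 5/7 ≈ 0.71429)
l(m) = (2 + m)*(5/7 + m) (l(m) = (m + 5/7)*(m + 2) = (5/7 + m)*(2 + m) = (2 + m)*(5/7 + m))
82973*l(-5) = 82973*(10/7 + (-5)² + (19/7)*(-5)) = 82973*(10/7 + 25 - 95/7) = 82973*(90/7) = 7467570/7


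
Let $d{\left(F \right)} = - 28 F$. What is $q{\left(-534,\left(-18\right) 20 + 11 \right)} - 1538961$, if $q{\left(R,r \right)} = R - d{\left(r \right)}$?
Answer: $-1549267$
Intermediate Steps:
$q{\left(R,r \right)} = R + 28 r$ ($q{\left(R,r \right)} = R - - 28 r = R + 28 r$)
$q{\left(-534,\left(-18\right) 20 + 11 \right)} - 1538961 = \left(-534 + 28 \left(\left(-18\right) 20 + 11\right)\right) - 1538961 = \left(-534 + 28 \left(-360 + 11\right)\right) - 1538961 = \left(-534 + 28 \left(-349\right)\right) - 1538961 = \left(-534 - 9772\right) - 1538961 = -10306 - 1538961 = -1549267$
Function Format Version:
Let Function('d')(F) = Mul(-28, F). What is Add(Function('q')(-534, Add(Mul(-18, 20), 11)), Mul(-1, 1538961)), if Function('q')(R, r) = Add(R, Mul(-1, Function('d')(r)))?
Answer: -1549267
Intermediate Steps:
Function('q')(R, r) = Add(R, Mul(28, r)) (Function('q')(R, r) = Add(R, Mul(-1, Mul(-28, r))) = Add(R, Mul(28, r)))
Add(Function('q')(-534, Add(Mul(-18, 20), 11)), Mul(-1, 1538961)) = Add(Add(-534, Mul(28, Add(Mul(-18, 20), 11))), Mul(-1, 1538961)) = Add(Add(-534, Mul(28, Add(-360, 11))), -1538961) = Add(Add(-534, Mul(28, -349)), -1538961) = Add(Add(-534, -9772), -1538961) = Add(-10306, -1538961) = -1549267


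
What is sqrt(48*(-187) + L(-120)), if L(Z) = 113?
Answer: I*sqrt(8863) ≈ 94.144*I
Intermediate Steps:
sqrt(48*(-187) + L(-120)) = sqrt(48*(-187) + 113) = sqrt(-8976 + 113) = sqrt(-8863) = I*sqrt(8863)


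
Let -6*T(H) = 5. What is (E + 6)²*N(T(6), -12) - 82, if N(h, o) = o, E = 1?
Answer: -670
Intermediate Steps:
T(H) = -⅚ (T(H) = -⅙*5 = -⅚)
(E + 6)²*N(T(6), -12) - 82 = (1 + 6)²*(-12) - 82 = 7²*(-12) - 82 = 49*(-12) - 82 = -588 - 82 = -670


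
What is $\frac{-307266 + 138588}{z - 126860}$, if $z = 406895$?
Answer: $- \frac{18742}{31115} \approx -0.60235$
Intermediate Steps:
$\frac{-307266 + 138588}{z - 126860} = \frac{-307266 + 138588}{406895 - 126860} = - \frac{168678}{280035} = \left(-168678\right) \frac{1}{280035} = - \frac{18742}{31115}$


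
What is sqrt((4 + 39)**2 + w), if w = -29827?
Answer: I*sqrt(27978) ≈ 167.27*I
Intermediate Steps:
sqrt((4 + 39)**2 + w) = sqrt((4 + 39)**2 - 29827) = sqrt(43**2 - 29827) = sqrt(1849 - 29827) = sqrt(-27978) = I*sqrt(27978)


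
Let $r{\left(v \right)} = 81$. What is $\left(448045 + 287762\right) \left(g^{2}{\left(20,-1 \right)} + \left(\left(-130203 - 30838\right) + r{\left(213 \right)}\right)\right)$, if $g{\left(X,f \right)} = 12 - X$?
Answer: $-118388403072$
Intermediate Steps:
$\left(448045 + 287762\right) \left(g^{2}{\left(20,-1 \right)} + \left(\left(-130203 - 30838\right) + r{\left(213 \right)}\right)\right) = \left(448045 + 287762\right) \left(\left(12 - 20\right)^{2} + \left(\left(-130203 - 30838\right) + 81\right)\right) = 735807 \left(\left(12 - 20\right)^{2} + \left(-161041 + 81\right)\right) = 735807 \left(\left(-8\right)^{2} - 160960\right) = 735807 \left(64 - 160960\right) = 735807 \left(-160896\right) = -118388403072$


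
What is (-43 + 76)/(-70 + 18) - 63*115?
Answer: -376773/52 ≈ -7245.6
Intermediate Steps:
(-43 + 76)/(-70 + 18) - 63*115 = 33/(-52) - 7245 = 33*(-1/52) - 7245 = -33/52 - 7245 = -376773/52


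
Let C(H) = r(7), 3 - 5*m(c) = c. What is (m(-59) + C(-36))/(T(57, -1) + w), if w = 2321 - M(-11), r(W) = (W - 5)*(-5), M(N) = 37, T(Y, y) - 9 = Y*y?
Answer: 3/2795 ≈ 0.0010733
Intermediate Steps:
T(Y, y) = 9 + Y*y
r(W) = 25 - 5*W (r(W) = (-5 + W)*(-5) = 25 - 5*W)
m(c) = 3/5 - c/5
w = 2284 (w = 2321 - 1*37 = 2321 - 37 = 2284)
C(H) = -10 (C(H) = 25 - 5*7 = 25 - 35 = -10)
(m(-59) + C(-36))/(T(57, -1) + w) = ((3/5 - 1/5*(-59)) - 10)/((9 + 57*(-1)) + 2284) = ((3/5 + 59/5) - 10)/((9 - 57) + 2284) = (62/5 - 10)/(-48 + 2284) = (12/5)/2236 = (12/5)*(1/2236) = 3/2795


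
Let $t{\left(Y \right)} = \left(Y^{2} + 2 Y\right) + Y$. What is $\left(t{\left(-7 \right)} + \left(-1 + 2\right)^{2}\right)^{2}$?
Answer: $841$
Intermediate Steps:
$t{\left(Y \right)} = Y^{2} + 3 Y$
$\left(t{\left(-7 \right)} + \left(-1 + 2\right)^{2}\right)^{2} = \left(- 7 \left(3 - 7\right) + \left(-1 + 2\right)^{2}\right)^{2} = \left(\left(-7\right) \left(-4\right) + 1^{2}\right)^{2} = \left(28 + 1\right)^{2} = 29^{2} = 841$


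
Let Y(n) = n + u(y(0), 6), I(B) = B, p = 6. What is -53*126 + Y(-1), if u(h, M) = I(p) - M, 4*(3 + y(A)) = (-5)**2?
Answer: -6679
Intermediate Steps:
y(A) = 13/4 (y(A) = -3 + (1/4)*(-5)**2 = -3 + (1/4)*25 = -3 + 25/4 = 13/4)
u(h, M) = 6 - M
Y(n) = n (Y(n) = n + (6 - 1*6) = n + (6 - 6) = n + 0 = n)
-53*126 + Y(-1) = -53*126 - 1 = -6678 - 1 = -6679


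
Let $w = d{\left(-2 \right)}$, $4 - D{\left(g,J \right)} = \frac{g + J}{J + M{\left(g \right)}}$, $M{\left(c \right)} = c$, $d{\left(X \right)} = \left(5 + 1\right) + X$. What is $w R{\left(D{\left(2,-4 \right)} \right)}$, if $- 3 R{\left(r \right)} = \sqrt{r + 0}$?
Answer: $- \frac{4 \sqrt{3}}{3} \approx -2.3094$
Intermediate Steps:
$d{\left(X \right)} = 6 + X$
$D{\left(g,J \right)} = 3$ ($D{\left(g,J \right)} = 4 - \frac{g + J}{J + g} = 4 - \frac{J + g}{J + g} = 4 - 1 = 3$)
$R{\left(r \right)} = - \frac{\sqrt{r}}{3}$ ($R{\left(r \right)} = - \frac{\sqrt{r + 0}}{3} = - \frac{\sqrt{r}}{3}$)
$w = 4$ ($w = 6 - 2 = 4$)
$w R{\left(D{\left(2,-4 \right)} \right)} = 4 \left(- \frac{\sqrt{3}}{3}\right) = - \frac{4 \sqrt{3}}{3}$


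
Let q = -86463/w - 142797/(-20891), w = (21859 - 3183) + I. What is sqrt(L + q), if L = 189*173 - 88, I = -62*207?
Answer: sqrt(485593598339341849058)/122045222 ≈ 180.56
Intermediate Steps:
I = -12834
L = 32609 (L = 32697 - 88 = 32609)
w = 5842 (w = (21859 - 3183) - 12834 = 18676 - 12834 = 5842)
q = -972078459/122045222 (q = -86463/5842 - 142797/(-20891) = -86463*1/5842 - 142797*(-1/20891) = -86463/5842 + 142797/20891 = -972078459/122045222 ≈ -7.9649)
sqrt(L + q) = sqrt(32609 - 972078459/122045222) = sqrt(3978800565739/122045222) = sqrt(485593598339341849058)/122045222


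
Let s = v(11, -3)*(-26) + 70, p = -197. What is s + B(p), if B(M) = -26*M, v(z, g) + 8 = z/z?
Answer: 5374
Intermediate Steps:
v(z, g) = -7 (v(z, g) = -8 + z/z = -8 + 1 = -7)
s = 252 (s = -7*(-26) + 70 = 182 + 70 = 252)
s + B(p) = 252 - 26*(-197) = 252 + 5122 = 5374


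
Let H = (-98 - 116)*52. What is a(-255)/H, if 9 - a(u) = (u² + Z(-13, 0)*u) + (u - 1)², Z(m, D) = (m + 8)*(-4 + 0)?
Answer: 31363/2782 ≈ 11.274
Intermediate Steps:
Z(m, D) = -32 - 4*m (Z(m, D) = (8 + m)*(-4) = -32 - 4*m)
H = -11128 (H = -214*52 = -11128)
a(u) = 9 - u² - (-1 + u)² - 20*u (a(u) = 9 - ((u² + (-32 - 4*(-13))*u) + (u - 1)²) = 9 - ((u² + (-32 + 52)*u) + (-1 + u)²) = 9 - ((u² + 20*u) + (-1 + u)²) = 9 - (u² + (-1 + u)² + 20*u) = 9 + (-u² - (-1 + u)² - 20*u) = 9 - u² - (-1 + u)² - 20*u)
a(-255)/H = (8 - 18*(-255) - 2*(-255)²)/(-11128) = (8 + 4590 - 2*65025)*(-1/11128) = (8 + 4590 - 130050)*(-1/11128) = -125452*(-1/11128) = 31363/2782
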